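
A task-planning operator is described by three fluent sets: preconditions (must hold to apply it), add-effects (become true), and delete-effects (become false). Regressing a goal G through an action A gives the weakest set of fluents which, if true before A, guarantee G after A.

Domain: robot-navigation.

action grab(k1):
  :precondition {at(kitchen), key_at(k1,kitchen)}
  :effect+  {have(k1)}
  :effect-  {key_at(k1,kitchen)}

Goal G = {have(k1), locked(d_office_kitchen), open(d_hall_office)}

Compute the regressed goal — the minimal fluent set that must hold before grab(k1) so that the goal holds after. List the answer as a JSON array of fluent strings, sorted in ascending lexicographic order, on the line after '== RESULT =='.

Regress:
  G ∩ del = {}  (empty — regression defined)
  G \ add = {have(k1), locked(d_office_kitchen), open(d_hall_office)} \ {have(k1)} = {locked(d_office_kitchen), open(d_hall_office)}
  ∪ pre   = {locked(d_office_kitchen), open(d_hall_office)} ∪ {at(kitchen), key_at(k1,kitchen)}
          = {at(kitchen), key_at(k1,kitchen), locked(d_office_kitchen), open(d_hall_office)}

== RESULT ==
["at(kitchen)", "key_at(k1,kitchen)", "locked(d_office_kitchen)", "open(d_hall_office)"]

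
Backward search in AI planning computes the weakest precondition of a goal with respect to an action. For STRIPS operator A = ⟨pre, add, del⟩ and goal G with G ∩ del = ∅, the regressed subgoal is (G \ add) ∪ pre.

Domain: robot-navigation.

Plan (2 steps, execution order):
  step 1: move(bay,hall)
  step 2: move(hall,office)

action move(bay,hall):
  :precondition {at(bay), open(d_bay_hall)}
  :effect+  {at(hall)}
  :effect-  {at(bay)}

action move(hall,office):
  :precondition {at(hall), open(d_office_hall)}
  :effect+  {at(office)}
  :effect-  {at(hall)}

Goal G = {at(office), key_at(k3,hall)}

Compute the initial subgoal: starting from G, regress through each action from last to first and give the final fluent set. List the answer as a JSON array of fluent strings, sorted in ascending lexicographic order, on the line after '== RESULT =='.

Work backward from the goal:
  through step 2 (move(hall,office)): drop {at(office)}, keep {key_at(k3,hall)}, require {at(hall), open(d_office_hall)}
    → {at(hall), key_at(k3,hall), open(d_office_hall)}
  through step 1 (move(bay,hall)): drop {at(hall)}, keep {key_at(k3,hall), open(d_office_hall)}, require {at(bay), open(d_bay_hall)}
    → {at(bay), key_at(k3,hall), open(d_bay_hall), open(d_office_hall)}

== RESULT ==
["at(bay)", "key_at(k3,hall)", "open(d_bay_hall)", "open(d_office_hall)"]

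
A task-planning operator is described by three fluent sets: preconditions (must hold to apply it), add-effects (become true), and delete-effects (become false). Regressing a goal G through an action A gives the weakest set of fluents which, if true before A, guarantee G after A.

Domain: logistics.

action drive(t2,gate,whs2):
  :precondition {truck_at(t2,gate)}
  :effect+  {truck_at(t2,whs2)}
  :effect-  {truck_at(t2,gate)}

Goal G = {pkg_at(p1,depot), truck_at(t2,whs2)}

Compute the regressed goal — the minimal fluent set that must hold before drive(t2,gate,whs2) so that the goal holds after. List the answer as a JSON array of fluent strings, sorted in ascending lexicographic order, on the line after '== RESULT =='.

Compute (G \ add) ∪ pre:
  G ∩ del = {}  (empty — regression defined)
  G \ add = {pkg_at(p1,depot), truck_at(t2,whs2)} \ {truck_at(t2,whs2)} = {pkg_at(p1,depot)}
  ∪ pre   = {pkg_at(p1,depot)} ∪ {truck_at(t2,gate)}
          = {pkg_at(p1,depot), truck_at(t2,gate)}

== RESULT ==
["pkg_at(p1,depot)", "truck_at(t2,gate)"]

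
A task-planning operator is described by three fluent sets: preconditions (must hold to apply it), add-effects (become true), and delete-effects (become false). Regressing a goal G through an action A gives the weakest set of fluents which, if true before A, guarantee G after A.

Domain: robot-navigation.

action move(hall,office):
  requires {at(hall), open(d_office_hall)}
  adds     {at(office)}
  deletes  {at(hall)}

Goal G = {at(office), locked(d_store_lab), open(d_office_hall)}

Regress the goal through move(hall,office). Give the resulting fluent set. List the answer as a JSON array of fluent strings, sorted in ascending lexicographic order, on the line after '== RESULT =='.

Regress:
  G ∩ del = {}  (empty — regression defined)
  G \ add = {at(office), locked(d_store_lab), open(d_office_hall)} \ {at(office)} = {locked(d_store_lab), open(d_office_hall)}
  ∪ pre   = {locked(d_store_lab), open(d_office_hall)} ∪ {at(hall), open(d_office_hall)}
          = {at(hall), locked(d_store_lab), open(d_office_hall)}

== RESULT ==
["at(hall)", "locked(d_store_lab)", "open(d_office_hall)"]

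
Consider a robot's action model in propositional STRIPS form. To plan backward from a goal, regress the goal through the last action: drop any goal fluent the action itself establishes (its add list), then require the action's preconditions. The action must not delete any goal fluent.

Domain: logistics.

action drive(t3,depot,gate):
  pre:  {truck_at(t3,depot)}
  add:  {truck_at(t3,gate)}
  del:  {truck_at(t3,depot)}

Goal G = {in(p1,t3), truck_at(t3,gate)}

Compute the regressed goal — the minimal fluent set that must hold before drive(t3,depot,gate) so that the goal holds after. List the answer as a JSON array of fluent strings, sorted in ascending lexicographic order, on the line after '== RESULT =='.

Compute (G \ add) ∪ pre:
  G ∩ del = {}  (empty — regression defined)
  G \ add = {in(p1,t3), truck_at(t3,gate)} \ {truck_at(t3,gate)} = {in(p1,t3)}
  ∪ pre   = {in(p1,t3)} ∪ {truck_at(t3,depot)}
          = {in(p1,t3), truck_at(t3,depot)}

== RESULT ==
["in(p1,t3)", "truck_at(t3,depot)"]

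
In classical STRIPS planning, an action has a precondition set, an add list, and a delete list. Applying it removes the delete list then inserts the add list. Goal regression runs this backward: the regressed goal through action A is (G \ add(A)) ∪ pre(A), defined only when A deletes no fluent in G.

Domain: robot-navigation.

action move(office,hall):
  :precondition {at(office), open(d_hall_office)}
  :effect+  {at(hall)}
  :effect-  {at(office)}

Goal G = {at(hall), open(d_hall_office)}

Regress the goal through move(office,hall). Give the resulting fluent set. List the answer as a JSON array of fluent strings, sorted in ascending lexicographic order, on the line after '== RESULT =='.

Regress:
  G ∩ del = {}  (empty — regression defined)
  G \ add = {at(hall), open(d_hall_office)} \ {at(hall)} = {open(d_hall_office)}
  ∪ pre   = {open(d_hall_office)} ∪ {at(office), open(d_hall_office)}
          = {at(office), open(d_hall_office)}

== RESULT ==
["at(office)", "open(d_hall_office)"]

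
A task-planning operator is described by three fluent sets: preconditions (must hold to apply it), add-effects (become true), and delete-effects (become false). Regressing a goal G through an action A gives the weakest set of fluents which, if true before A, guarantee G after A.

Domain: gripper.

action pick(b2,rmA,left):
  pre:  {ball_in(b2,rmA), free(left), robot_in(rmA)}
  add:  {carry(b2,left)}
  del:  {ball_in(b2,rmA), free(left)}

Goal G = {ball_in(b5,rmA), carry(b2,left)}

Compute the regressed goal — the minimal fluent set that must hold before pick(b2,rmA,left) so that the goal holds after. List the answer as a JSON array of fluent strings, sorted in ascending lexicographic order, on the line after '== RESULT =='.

Regress:
  G ∩ del = {}  (empty — regression defined)
  G \ add = {ball_in(b5,rmA), carry(b2,left)} \ {carry(b2,left)} = {ball_in(b5,rmA)}
  ∪ pre   = {ball_in(b5,rmA)} ∪ {ball_in(b2,rmA), free(left), robot_in(rmA)}
          = {ball_in(b2,rmA), ball_in(b5,rmA), free(left), robot_in(rmA)}

== RESULT ==
["ball_in(b2,rmA)", "ball_in(b5,rmA)", "free(left)", "robot_in(rmA)"]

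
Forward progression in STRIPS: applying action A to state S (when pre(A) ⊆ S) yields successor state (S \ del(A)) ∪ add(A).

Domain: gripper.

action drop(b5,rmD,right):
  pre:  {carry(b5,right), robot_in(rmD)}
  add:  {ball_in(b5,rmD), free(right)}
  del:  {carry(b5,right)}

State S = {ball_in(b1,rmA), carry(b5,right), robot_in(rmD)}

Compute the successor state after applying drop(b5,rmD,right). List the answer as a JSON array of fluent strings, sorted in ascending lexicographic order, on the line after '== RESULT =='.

Compute (S \ del) ∪ add:
  pre ⊆ S: {carry(b5,right), robot_in(rmD)} ⊆ S  — applicable
  S \ del = {ball_in(b1,rmA), robot_in(rmD)}
  ∪ add   = {ball_in(b1,rmA), ball_in(b5,rmD), free(right), robot_in(rmD)}

== RESULT ==
["ball_in(b1,rmA)", "ball_in(b5,rmD)", "free(right)", "robot_in(rmD)"]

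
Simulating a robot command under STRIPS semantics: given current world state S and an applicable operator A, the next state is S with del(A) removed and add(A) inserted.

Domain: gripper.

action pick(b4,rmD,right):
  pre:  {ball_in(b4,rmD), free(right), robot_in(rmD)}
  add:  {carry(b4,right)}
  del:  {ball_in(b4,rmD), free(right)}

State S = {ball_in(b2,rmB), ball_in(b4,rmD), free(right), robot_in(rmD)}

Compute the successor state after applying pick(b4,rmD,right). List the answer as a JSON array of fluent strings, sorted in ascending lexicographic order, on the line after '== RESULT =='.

Progress:
  pre ⊆ S: {ball_in(b4,rmD), free(right), robot_in(rmD)} ⊆ S  — applicable
  S \ del = {ball_in(b2,rmB), robot_in(rmD)}
  ∪ add   = {ball_in(b2,rmB), carry(b4,right), robot_in(rmD)}

== RESULT ==
["ball_in(b2,rmB)", "carry(b4,right)", "robot_in(rmD)"]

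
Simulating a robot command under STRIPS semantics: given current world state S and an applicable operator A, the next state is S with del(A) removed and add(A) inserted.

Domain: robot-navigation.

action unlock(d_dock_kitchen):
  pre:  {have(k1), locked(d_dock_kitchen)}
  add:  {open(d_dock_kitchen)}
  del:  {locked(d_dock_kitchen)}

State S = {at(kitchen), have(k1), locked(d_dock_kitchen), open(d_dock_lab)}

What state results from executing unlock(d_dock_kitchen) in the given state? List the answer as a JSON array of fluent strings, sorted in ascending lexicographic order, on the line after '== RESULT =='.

Compute (S \ del) ∪ add:
  pre ⊆ S: {have(k1), locked(d_dock_kitchen)} ⊆ S  — applicable
  S \ del = {at(kitchen), have(k1), open(d_dock_lab)}
  ∪ add   = {at(kitchen), have(k1), open(d_dock_kitchen), open(d_dock_lab)}

== RESULT ==
["at(kitchen)", "have(k1)", "open(d_dock_kitchen)", "open(d_dock_lab)"]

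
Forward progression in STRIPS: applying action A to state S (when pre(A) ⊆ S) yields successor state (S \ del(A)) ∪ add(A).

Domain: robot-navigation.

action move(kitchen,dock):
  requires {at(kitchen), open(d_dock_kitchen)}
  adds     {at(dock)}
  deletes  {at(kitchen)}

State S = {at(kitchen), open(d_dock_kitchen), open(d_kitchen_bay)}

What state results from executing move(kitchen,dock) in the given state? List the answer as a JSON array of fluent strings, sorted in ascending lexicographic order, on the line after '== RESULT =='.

Progress:
  pre ⊆ S: {at(kitchen), open(d_dock_kitchen)} ⊆ S  — applicable
  S \ del = {open(d_dock_kitchen), open(d_kitchen_bay)}
  ∪ add   = {at(dock), open(d_dock_kitchen), open(d_kitchen_bay)}

== RESULT ==
["at(dock)", "open(d_dock_kitchen)", "open(d_kitchen_bay)"]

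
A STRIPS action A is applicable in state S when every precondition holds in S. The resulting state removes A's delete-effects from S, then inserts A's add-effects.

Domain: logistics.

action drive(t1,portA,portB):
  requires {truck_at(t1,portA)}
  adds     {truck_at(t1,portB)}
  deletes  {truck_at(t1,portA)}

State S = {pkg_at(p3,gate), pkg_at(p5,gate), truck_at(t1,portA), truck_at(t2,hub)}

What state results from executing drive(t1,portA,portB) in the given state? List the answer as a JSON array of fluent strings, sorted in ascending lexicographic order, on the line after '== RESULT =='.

Progress:
  pre ⊆ S: {truck_at(t1,portA)} ⊆ S  — applicable
  S \ del = {pkg_at(p3,gate), pkg_at(p5,gate), truck_at(t2,hub)}
  ∪ add   = {pkg_at(p3,gate), pkg_at(p5,gate), truck_at(t1,portB), truck_at(t2,hub)}

== RESULT ==
["pkg_at(p3,gate)", "pkg_at(p5,gate)", "truck_at(t1,portB)", "truck_at(t2,hub)"]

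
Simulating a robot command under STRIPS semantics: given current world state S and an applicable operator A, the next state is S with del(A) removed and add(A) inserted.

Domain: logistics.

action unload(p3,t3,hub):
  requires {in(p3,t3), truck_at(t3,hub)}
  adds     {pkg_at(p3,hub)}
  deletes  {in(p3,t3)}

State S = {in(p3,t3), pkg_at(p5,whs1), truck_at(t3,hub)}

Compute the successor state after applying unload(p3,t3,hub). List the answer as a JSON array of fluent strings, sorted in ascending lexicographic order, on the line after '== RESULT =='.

Compute (S \ del) ∪ add:
  pre ⊆ S: {in(p3,t3), truck_at(t3,hub)} ⊆ S  — applicable
  S \ del = {pkg_at(p5,whs1), truck_at(t3,hub)}
  ∪ add   = {pkg_at(p3,hub), pkg_at(p5,whs1), truck_at(t3,hub)}

== RESULT ==
["pkg_at(p3,hub)", "pkg_at(p5,whs1)", "truck_at(t3,hub)"]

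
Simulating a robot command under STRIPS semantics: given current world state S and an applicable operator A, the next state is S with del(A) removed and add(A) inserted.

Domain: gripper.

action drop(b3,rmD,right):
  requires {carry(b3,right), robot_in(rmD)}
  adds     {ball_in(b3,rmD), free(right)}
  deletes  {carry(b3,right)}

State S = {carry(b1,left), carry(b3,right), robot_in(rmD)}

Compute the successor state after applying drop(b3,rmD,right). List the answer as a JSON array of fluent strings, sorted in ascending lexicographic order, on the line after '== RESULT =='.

Compute (S \ del) ∪ add:
  pre ⊆ S: {carry(b3,right), robot_in(rmD)} ⊆ S  — applicable
  S \ del = {carry(b1,left), robot_in(rmD)}
  ∪ add   = {ball_in(b3,rmD), carry(b1,left), free(right), robot_in(rmD)}

== RESULT ==
["ball_in(b3,rmD)", "carry(b1,left)", "free(right)", "robot_in(rmD)"]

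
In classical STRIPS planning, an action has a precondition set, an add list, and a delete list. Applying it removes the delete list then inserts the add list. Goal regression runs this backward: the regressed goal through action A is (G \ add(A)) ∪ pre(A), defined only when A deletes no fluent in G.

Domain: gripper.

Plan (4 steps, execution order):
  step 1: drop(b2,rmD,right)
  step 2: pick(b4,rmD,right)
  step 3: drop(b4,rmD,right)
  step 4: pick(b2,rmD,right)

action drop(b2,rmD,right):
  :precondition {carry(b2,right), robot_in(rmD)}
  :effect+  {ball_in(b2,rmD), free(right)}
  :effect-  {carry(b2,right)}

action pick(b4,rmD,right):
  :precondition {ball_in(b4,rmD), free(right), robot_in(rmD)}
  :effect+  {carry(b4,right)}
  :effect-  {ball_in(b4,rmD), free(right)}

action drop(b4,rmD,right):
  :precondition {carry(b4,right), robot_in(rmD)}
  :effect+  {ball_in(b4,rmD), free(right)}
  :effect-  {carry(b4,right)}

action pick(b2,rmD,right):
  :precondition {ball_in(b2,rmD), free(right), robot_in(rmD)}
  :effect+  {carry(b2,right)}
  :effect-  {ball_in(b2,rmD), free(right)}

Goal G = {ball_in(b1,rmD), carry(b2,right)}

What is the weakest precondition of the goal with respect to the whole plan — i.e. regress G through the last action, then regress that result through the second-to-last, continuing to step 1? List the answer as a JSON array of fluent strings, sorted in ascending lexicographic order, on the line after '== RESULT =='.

Regress step by step:
  through step 4 (pick(b2,rmD,right)): drop {carry(b2,right)}, keep {ball_in(b1,rmD)}, require {ball_in(b2,rmD), free(right), robot_in(rmD)}
    → {ball_in(b1,rmD), ball_in(b2,rmD), free(right), robot_in(rmD)}
  through step 3 (drop(b4,rmD,right)): drop {free(right)}, keep {ball_in(b1,rmD), ball_in(b2,rmD), robot_in(rmD)}, require {carry(b4,right), robot_in(rmD)}
    → {ball_in(b1,rmD), ball_in(b2,rmD), carry(b4,right), robot_in(rmD)}
  through step 2 (pick(b4,rmD,right)): drop {carry(b4,right)}, keep {ball_in(b1,rmD), ball_in(b2,rmD), robot_in(rmD)}, require {ball_in(b4,rmD), free(right), robot_in(rmD)}
    → {ball_in(b1,rmD), ball_in(b2,rmD), ball_in(b4,rmD), free(right), robot_in(rmD)}
  through step 1 (drop(b2,rmD,right)): drop {ball_in(b2,rmD), free(right)}, keep {ball_in(b1,rmD), ball_in(b4,rmD), robot_in(rmD)}, require {carry(b2,right), robot_in(rmD)}
    → {ball_in(b1,rmD), ball_in(b4,rmD), carry(b2,right), robot_in(rmD)}

== RESULT ==
["ball_in(b1,rmD)", "ball_in(b4,rmD)", "carry(b2,right)", "robot_in(rmD)"]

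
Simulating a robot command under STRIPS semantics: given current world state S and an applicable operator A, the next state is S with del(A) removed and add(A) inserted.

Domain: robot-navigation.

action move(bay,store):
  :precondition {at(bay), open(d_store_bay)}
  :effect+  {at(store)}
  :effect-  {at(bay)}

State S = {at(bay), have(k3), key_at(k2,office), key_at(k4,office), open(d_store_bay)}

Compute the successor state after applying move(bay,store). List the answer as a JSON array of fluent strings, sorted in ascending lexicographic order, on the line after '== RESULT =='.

Progress:
  pre ⊆ S: {at(bay), open(d_store_bay)} ⊆ S  — applicable
  S \ del = {have(k3), key_at(k2,office), key_at(k4,office), open(d_store_bay)}
  ∪ add   = {at(store), have(k3), key_at(k2,office), key_at(k4,office), open(d_store_bay)}

== RESULT ==
["at(store)", "have(k3)", "key_at(k2,office)", "key_at(k4,office)", "open(d_store_bay)"]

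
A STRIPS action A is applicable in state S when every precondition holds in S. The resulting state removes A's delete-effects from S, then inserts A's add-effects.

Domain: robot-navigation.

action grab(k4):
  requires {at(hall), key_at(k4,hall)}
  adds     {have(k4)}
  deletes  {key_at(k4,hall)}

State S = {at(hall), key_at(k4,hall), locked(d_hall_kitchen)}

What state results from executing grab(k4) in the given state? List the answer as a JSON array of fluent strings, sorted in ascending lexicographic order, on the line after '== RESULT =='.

Progress:
  pre ⊆ S: {at(hall), key_at(k4,hall)} ⊆ S  — applicable
  S \ del = {at(hall), locked(d_hall_kitchen)}
  ∪ add   = {at(hall), have(k4), locked(d_hall_kitchen)}

== RESULT ==
["at(hall)", "have(k4)", "locked(d_hall_kitchen)"]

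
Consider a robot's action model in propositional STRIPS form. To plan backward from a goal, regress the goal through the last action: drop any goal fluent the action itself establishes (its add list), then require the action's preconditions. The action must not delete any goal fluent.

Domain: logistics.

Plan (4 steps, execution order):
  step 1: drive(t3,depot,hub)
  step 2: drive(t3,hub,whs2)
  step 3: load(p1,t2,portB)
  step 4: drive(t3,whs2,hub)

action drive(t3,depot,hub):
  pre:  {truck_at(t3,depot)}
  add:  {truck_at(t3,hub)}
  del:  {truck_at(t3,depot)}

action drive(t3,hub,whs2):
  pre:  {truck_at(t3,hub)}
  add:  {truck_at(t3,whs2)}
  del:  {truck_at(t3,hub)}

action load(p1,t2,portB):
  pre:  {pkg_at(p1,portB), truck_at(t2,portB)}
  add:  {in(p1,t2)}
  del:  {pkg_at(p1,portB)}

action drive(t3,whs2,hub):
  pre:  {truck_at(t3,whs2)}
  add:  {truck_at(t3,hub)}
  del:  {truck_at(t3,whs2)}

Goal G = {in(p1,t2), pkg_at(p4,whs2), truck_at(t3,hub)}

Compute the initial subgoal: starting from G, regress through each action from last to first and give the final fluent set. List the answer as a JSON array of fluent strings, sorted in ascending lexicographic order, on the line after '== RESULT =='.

Regress step by step:
  through step 4 (drive(t3,whs2,hub)): drop {truck_at(t3,hub)}, keep {in(p1,t2), pkg_at(p4,whs2)}, require {truck_at(t3,whs2)}
    → {in(p1,t2), pkg_at(p4,whs2), truck_at(t3,whs2)}
  through step 3 (load(p1,t2,portB)): drop {in(p1,t2)}, keep {pkg_at(p4,whs2), truck_at(t3,whs2)}, require {pkg_at(p1,portB), truck_at(t2,portB)}
    → {pkg_at(p1,portB), pkg_at(p4,whs2), truck_at(t2,portB), truck_at(t3,whs2)}
  through step 2 (drive(t3,hub,whs2)): drop {truck_at(t3,whs2)}, keep {pkg_at(p1,portB), pkg_at(p4,whs2), truck_at(t2,portB)}, require {truck_at(t3,hub)}
    → {pkg_at(p1,portB), pkg_at(p4,whs2), truck_at(t2,portB), truck_at(t3,hub)}
  through step 1 (drive(t3,depot,hub)): drop {truck_at(t3,hub)}, keep {pkg_at(p1,portB), pkg_at(p4,whs2), truck_at(t2,portB)}, require {truck_at(t3,depot)}
    → {pkg_at(p1,portB), pkg_at(p4,whs2), truck_at(t2,portB), truck_at(t3,depot)}

== RESULT ==
["pkg_at(p1,portB)", "pkg_at(p4,whs2)", "truck_at(t2,portB)", "truck_at(t3,depot)"]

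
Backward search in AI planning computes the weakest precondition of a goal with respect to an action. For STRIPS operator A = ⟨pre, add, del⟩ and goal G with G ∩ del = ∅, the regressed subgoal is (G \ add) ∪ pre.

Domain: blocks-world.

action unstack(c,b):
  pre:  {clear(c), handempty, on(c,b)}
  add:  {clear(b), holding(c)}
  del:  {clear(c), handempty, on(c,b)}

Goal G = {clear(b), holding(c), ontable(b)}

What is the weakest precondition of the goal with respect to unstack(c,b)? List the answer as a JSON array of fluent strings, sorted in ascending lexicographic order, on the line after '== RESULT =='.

Compute (G \ add) ∪ pre:
  G ∩ del = {}  (empty — regression defined)
  G \ add = {clear(b), holding(c), ontable(b)} \ {clear(b), holding(c)} = {ontable(b)}
  ∪ pre   = {ontable(b)} ∪ {clear(c), handempty, on(c,b)}
          = {clear(c), handempty, on(c,b), ontable(b)}

== RESULT ==
["clear(c)", "handempty", "on(c,b)", "ontable(b)"]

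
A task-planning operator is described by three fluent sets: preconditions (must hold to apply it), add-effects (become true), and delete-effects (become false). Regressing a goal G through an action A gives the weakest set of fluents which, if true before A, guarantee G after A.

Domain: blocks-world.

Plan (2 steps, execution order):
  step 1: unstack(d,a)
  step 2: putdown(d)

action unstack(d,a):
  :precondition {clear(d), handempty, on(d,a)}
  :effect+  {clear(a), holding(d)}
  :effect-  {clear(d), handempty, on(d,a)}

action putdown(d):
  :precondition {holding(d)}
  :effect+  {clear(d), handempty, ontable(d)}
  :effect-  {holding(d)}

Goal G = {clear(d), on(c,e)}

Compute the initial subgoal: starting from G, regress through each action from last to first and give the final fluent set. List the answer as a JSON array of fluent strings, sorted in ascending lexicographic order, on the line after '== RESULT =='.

Work backward from the goal:
  through step 2 (putdown(d)): drop {clear(d)}, keep {on(c,e)}, require {holding(d)}
    → {holding(d), on(c,e)}
  through step 1 (unstack(d,a)): drop {holding(d)}, keep {on(c,e)}, require {clear(d), handempty, on(d,a)}
    → {clear(d), handempty, on(c,e), on(d,a)}

== RESULT ==
["clear(d)", "handempty", "on(c,e)", "on(d,a)"]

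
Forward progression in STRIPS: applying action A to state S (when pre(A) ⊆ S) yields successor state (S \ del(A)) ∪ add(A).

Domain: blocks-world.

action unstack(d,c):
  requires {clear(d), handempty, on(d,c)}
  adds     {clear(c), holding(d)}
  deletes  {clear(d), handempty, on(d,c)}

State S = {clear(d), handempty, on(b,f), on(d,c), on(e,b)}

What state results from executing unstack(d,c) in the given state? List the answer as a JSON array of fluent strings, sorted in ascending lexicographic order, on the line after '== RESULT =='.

Progress:
  pre ⊆ S: {clear(d), handempty, on(d,c)} ⊆ S  — applicable
  S \ del = {on(b,f), on(e,b)}
  ∪ add   = {clear(c), holding(d), on(b,f), on(e,b)}

== RESULT ==
["clear(c)", "holding(d)", "on(b,f)", "on(e,b)"]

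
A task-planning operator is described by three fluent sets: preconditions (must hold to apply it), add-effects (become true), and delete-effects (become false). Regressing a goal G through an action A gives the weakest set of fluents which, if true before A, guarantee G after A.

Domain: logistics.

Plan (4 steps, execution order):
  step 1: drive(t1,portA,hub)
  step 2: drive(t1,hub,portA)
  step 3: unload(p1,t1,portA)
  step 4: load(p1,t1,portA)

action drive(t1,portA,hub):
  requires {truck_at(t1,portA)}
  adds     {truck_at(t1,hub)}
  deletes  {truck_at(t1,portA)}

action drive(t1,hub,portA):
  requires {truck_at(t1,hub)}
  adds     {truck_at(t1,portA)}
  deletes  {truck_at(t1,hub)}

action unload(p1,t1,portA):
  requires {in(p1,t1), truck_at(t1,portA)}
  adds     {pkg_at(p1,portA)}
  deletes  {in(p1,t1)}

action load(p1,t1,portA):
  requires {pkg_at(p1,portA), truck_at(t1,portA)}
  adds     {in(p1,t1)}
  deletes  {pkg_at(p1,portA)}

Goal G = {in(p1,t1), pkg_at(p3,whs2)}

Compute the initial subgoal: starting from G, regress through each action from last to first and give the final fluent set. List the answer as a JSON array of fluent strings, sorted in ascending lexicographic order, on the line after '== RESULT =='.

Work backward from the goal:
  through step 4 (load(p1,t1,portA)): drop {in(p1,t1)}, keep {pkg_at(p3,whs2)}, require {pkg_at(p1,portA), truck_at(t1,portA)}
    → {pkg_at(p1,portA), pkg_at(p3,whs2), truck_at(t1,portA)}
  through step 3 (unload(p1,t1,portA)): drop {pkg_at(p1,portA)}, keep {pkg_at(p3,whs2), truck_at(t1,portA)}, require {in(p1,t1), truck_at(t1,portA)}
    → {in(p1,t1), pkg_at(p3,whs2), truck_at(t1,portA)}
  through step 2 (drive(t1,hub,portA)): drop {truck_at(t1,portA)}, keep {in(p1,t1), pkg_at(p3,whs2)}, require {truck_at(t1,hub)}
    → {in(p1,t1), pkg_at(p3,whs2), truck_at(t1,hub)}
  through step 1 (drive(t1,portA,hub)): drop {truck_at(t1,hub)}, keep {in(p1,t1), pkg_at(p3,whs2)}, require {truck_at(t1,portA)}
    → {in(p1,t1), pkg_at(p3,whs2), truck_at(t1,portA)}

== RESULT ==
["in(p1,t1)", "pkg_at(p3,whs2)", "truck_at(t1,portA)"]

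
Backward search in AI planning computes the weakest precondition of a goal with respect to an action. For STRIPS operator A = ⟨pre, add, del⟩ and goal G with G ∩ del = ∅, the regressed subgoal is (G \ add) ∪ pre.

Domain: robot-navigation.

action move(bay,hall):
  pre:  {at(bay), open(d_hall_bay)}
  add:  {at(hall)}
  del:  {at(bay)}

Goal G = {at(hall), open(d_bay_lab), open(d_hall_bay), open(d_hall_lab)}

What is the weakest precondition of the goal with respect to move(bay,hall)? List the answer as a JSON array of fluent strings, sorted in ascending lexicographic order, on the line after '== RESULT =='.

Regress:
  G ∩ del = {}  (empty — regression defined)
  G \ add = {at(hall), open(d_bay_lab), open(d_hall_bay), open(d_hall_lab)} \ {at(hall)} = {open(d_bay_lab), open(d_hall_bay), open(d_hall_lab)}
  ∪ pre   = {open(d_bay_lab), open(d_hall_bay), open(d_hall_lab)} ∪ {at(bay), open(d_hall_bay)}
          = {at(bay), open(d_bay_lab), open(d_hall_bay), open(d_hall_lab)}

== RESULT ==
["at(bay)", "open(d_bay_lab)", "open(d_hall_bay)", "open(d_hall_lab)"]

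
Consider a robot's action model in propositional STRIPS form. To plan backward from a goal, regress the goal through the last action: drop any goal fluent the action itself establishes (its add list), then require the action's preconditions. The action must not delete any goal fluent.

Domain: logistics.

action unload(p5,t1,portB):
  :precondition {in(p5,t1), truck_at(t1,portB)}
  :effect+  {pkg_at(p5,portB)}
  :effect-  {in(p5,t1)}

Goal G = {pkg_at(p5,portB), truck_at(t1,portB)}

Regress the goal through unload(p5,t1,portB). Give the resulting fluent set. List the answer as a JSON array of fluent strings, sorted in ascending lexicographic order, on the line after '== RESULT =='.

Regress:
  G ∩ del = {}  (empty — regression defined)
  G \ add = {pkg_at(p5,portB), truck_at(t1,portB)} \ {pkg_at(p5,portB)} = {truck_at(t1,portB)}
  ∪ pre   = {truck_at(t1,portB)} ∪ {in(p5,t1), truck_at(t1,portB)}
          = {in(p5,t1), truck_at(t1,portB)}

== RESULT ==
["in(p5,t1)", "truck_at(t1,portB)"]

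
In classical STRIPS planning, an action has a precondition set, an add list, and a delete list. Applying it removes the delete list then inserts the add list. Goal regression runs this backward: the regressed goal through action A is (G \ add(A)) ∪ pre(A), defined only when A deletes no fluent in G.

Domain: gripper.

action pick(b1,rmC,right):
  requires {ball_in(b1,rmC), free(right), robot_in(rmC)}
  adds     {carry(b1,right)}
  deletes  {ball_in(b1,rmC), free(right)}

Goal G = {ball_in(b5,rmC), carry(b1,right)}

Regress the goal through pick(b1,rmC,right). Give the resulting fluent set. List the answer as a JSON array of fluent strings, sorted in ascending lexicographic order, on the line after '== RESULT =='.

Compute (G \ add) ∪ pre:
  G ∩ del = {}  (empty — regression defined)
  G \ add = {ball_in(b5,rmC), carry(b1,right)} \ {carry(b1,right)} = {ball_in(b5,rmC)}
  ∪ pre   = {ball_in(b5,rmC)} ∪ {ball_in(b1,rmC), free(right), robot_in(rmC)}
          = {ball_in(b1,rmC), ball_in(b5,rmC), free(right), robot_in(rmC)}

== RESULT ==
["ball_in(b1,rmC)", "ball_in(b5,rmC)", "free(right)", "robot_in(rmC)"]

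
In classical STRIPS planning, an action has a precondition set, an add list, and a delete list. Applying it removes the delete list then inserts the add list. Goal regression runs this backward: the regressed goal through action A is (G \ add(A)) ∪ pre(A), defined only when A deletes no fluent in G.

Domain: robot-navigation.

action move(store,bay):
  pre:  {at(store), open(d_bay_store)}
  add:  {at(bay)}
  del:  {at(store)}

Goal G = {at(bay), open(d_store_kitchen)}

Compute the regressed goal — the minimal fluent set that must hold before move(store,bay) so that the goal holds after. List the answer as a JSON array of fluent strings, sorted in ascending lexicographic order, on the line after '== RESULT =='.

Compute (G \ add) ∪ pre:
  G ∩ del = {}  (empty — regression defined)
  G \ add = {at(bay), open(d_store_kitchen)} \ {at(bay)} = {open(d_store_kitchen)}
  ∪ pre   = {open(d_store_kitchen)} ∪ {at(store), open(d_bay_store)}
          = {at(store), open(d_bay_store), open(d_store_kitchen)}

== RESULT ==
["at(store)", "open(d_bay_store)", "open(d_store_kitchen)"]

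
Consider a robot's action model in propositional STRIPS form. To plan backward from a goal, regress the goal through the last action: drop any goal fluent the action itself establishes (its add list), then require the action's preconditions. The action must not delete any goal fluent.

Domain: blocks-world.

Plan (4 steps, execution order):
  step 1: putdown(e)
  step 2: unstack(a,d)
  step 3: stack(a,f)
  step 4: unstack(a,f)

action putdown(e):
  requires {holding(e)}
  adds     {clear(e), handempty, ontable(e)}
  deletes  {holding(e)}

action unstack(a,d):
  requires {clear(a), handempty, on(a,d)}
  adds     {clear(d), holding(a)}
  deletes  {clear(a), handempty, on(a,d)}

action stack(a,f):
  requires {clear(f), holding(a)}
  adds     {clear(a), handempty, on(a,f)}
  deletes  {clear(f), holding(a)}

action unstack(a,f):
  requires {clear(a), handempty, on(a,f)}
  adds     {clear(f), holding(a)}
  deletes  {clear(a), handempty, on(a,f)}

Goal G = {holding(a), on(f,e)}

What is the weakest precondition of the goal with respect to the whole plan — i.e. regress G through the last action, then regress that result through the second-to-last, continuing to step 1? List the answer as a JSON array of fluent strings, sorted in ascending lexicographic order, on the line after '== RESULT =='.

Work backward from the goal:
  through step 4 (unstack(a,f)): drop {holding(a)}, keep {on(f,e)}, require {clear(a), handempty, on(a,f)}
    → {clear(a), handempty, on(a,f), on(f,e)}
  through step 3 (stack(a,f)): drop {clear(a), handempty, on(a,f)}, keep {on(f,e)}, require {clear(f), holding(a)}
    → {clear(f), holding(a), on(f,e)}
  through step 2 (unstack(a,d)): drop {holding(a)}, keep {clear(f), on(f,e)}, require {clear(a), handempty, on(a,d)}
    → {clear(a), clear(f), handempty, on(a,d), on(f,e)}
  through step 1 (putdown(e)): drop {handempty}, keep {clear(a), clear(f), on(a,d), on(f,e)}, require {holding(e)}
    → {clear(a), clear(f), holding(e), on(a,d), on(f,e)}

== RESULT ==
["clear(a)", "clear(f)", "holding(e)", "on(a,d)", "on(f,e)"]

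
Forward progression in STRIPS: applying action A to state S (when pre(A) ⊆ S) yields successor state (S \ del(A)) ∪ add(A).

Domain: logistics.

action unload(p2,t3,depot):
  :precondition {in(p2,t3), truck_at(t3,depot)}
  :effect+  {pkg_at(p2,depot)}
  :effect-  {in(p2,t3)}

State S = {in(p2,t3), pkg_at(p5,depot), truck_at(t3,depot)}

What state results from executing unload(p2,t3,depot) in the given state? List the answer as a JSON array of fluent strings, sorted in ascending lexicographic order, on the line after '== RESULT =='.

Progress:
  pre ⊆ S: {in(p2,t3), truck_at(t3,depot)} ⊆ S  — applicable
  S \ del = {pkg_at(p5,depot), truck_at(t3,depot)}
  ∪ add   = {pkg_at(p2,depot), pkg_at(p5,depot), truck_at(t3,depot)}

== RESULT ==
["pkg_at(p2,depot)", "pkg_at(p5,depot)", "truck_at(t3,depot)"]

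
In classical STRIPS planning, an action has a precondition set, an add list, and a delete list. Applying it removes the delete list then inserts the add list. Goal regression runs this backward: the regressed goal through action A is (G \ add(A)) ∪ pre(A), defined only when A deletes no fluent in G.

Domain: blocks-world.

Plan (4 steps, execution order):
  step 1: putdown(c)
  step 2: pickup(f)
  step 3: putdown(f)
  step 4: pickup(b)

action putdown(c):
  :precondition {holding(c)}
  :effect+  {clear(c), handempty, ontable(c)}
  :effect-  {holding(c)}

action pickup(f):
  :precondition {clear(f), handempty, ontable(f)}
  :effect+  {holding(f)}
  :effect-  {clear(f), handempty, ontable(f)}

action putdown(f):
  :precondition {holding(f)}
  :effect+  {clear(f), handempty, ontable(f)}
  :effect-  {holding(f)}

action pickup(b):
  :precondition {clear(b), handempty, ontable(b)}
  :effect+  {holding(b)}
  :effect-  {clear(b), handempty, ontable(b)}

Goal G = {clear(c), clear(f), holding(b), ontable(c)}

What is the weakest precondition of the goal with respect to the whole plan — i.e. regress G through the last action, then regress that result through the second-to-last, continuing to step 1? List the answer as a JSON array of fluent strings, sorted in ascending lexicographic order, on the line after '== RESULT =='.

Regress step by step:
  through step 4 (pickup(b)): drop {holding(b)}, keep {clear(c), clear(f), ontable(c)}, require {clear(b), handempty, ontable(b)}
    → {clear(b), clear(c), clear(f), handempty, ontable(b), ontable(c)}
  through step 3 (putdown(f)): drop {clear(f), handempty}, keep {clear(b), clear(c), ontable(b), ontable(c)}, require {holding(f)}
    → {clear(b), clear(c), holding(f), ontable(b), ontable(c)}
  through step 2 (pickup(f)): drop {holding(f)}, keep {clear(b), clear(c), ontable(b), ontable(c)}, require {clear(f), handempty, ontable(f)}
    → {clear(b), clear(c), clear(f), handempty, ontable(b), ontable(c), ontable(f)}
  through step 1 (putdown(c)): drop {clear(c), handempty, ontable(c)}, keep {clear(b), clear(f), ontable(b), ontable(f)}, require {holding(c)}
    → {clear(b), clear(f), holding(c), ontable(b), ontable(f)}

== RESULT ==
["clear(b)", "clear(f)", "holding(c)", "ontable(b)", "ontable(f)"]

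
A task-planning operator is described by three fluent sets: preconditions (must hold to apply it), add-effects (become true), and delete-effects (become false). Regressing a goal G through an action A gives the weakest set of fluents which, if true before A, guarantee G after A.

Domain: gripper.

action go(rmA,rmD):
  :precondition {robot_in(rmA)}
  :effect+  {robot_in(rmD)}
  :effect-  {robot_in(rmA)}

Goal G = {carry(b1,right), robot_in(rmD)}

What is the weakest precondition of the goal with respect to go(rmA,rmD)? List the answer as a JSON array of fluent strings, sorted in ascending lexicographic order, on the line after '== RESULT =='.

Compute (G \ add) ∪ pre:
  G ∩ del = {}  (empty — regression defined)
  G \ add = {carry(b1,right), robot_in(rmD)} \ {robot_in(rmD)} = {carry(b1,right)}
  ∪ pre   = {carry(b1,right)} ∪ {robot_in(rmA)}
          = {carry(b1,right), robot_in(rmA)}

== RESULT ==
["carry(b1,right)", "robot_in(rmA)"]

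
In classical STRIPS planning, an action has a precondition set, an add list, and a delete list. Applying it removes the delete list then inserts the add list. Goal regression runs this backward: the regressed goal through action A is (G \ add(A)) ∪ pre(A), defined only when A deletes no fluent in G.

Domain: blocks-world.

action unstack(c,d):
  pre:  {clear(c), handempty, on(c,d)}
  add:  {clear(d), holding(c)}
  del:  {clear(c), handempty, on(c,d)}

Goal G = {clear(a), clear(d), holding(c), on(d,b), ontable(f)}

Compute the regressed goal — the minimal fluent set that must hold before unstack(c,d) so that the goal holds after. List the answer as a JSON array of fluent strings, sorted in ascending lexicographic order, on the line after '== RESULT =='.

Compute (G \ add) ∪ pre:
  G ∩ del = {}  (empty — regression defined)
  G \ add = {clear(a), clear(d), holding(c), on(d,b), ontable(f)} \ {clear(d), holding(c)} = {clear(a), on(d,b), ontable(f)}
  ∪ pre   = {clear(a), on(d,b), ontable(f)} ∪ {clear(c), handempty, on(c,d)}
          = {clear(a), clear(c), handempty, on(c,d), on(d,b), ontable(f)}

== RESULT ==
["clear(a)", "clear(c)", "handempty", "on(c,d)", "on(d,b)", "ontable(f)"]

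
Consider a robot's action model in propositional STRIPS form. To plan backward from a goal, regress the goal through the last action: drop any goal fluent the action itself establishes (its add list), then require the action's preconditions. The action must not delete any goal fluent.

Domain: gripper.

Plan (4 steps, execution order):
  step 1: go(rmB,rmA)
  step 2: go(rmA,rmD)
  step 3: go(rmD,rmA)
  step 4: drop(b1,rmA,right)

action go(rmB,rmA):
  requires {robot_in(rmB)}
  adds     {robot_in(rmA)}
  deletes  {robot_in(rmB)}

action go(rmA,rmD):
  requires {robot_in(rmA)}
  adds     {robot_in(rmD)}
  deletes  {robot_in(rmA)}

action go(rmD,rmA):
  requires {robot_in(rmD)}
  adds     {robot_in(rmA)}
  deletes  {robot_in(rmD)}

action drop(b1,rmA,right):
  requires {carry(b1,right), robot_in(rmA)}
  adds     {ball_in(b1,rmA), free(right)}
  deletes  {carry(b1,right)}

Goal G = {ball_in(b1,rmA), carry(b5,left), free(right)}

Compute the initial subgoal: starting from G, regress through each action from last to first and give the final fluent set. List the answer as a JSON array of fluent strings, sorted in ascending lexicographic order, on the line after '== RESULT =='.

Work backward from the goal:
  through step 4 (drop(b1,rmA,right)): drop {ball_in(b1,rmA), free(right)}, keep {carry(b5,left)}, require {carry(b1,right), robot_in(rmA)}
    → {carry(b1,right), carry(b5,left), robot_in(rmA)}
  through step 3 (go(rmD,rmA)): drop {robot_in(rmA)}, keep {carry(b1,right), carry(b5,left)}, require {robot_in(rmD)}
    → {carry(b1,right), carry(b5,left), robot_in(rmD)}
  through step 2 (go(rmA,rmD)): drop {robot_in(rmD)}, keep {carry(b1,right), carry(b5,left)}, require {robot_in(rmA)}
    → {carry(b1,right), carry(b5,left), robot_in(rmA)}
  through step 1 (go(rmB,rmA)): drop {robot_in(rmA)}, keep {carry(b1,right), carry(b5,left)}, require {robot_in(rmB)}
    → {carry(b1,right), carry(b5,left), robot_in(rmB)}

== RESULT ==
["carry(b1,right)", "carry(b5,left)", "robot_in(rmB)"]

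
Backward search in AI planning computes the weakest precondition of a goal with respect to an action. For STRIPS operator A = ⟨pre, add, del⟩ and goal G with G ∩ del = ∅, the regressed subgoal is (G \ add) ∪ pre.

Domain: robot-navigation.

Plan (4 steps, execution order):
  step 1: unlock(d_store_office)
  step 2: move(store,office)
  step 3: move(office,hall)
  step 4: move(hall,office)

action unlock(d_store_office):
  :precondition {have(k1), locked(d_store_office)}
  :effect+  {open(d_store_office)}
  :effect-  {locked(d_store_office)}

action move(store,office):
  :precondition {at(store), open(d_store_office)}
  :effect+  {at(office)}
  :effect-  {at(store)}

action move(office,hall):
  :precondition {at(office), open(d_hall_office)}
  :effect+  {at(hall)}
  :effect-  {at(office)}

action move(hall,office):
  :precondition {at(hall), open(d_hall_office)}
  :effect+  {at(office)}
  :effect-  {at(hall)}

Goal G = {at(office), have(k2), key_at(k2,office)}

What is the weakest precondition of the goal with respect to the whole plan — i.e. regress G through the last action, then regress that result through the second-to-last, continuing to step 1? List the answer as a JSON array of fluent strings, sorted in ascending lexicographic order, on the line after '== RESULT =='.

Regress step by step:
  through step 4 (move(hall,office)): drop {at(office)}, keep {have(k2), key_at(k2,office)}, require {at(hall), open(d_hall_office)}
    → {at(hall), have(k2), key_at(k2,office), open(d_hall_office)}
  through step 3 (move(office,hall)): drop {at(hall)}, keep {have(k2), key_at(k2,office), open(d_hall_office)}, require {at(office), open(d_hall_office)}
    → {at(office), have(k2), key_at(k2,office), open(d_hall_office)}
  through step 2 (move(store,office)): drop {at(office)}, keep {have(k2), key_at(k2,office), open(d_hall_office)}, require {at(store), open(d_store_office)}
    → {at(store), have(k2), key_at(k2,office), open(d_hall_office), open(d_store_office)}
  through step 1 (unlock(d_store_office)): drop {open(d_store_office)}, keep {at(store), have(k2), key_at(k2,office), open(d_hall_office)}, require {have(k1), locked(d_store_office)}
    → {at(store), have(k1), have(k2), key_at(k2,office), locked(d_store_office), open(d_hall_office)}

== RESULT ==
["at(store)", "have(k1)", "have(k2)", "key_at(k2,office)", "locked(d_store_office)", "open(d_hall_office)"]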